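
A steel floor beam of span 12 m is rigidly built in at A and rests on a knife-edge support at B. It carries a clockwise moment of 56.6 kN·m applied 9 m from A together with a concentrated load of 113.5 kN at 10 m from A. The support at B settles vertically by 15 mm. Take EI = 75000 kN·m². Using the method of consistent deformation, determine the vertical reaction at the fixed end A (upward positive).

R_A = 23.43 kN

Choose R_B as the redundant. The primary structure is the cantilever fixed at A.
Downward deflection at the released point B due to the loads:
  clockwise couple 56.6 at a = 9: M₀a(2L − a)/(2EI) = 3820/EI
  point load 113.5 at a = 10: Pa²(3L − a)/(6EI) = 49183/EI
  δ_0 = 53004/EI
Tip deflection under a unit load at B: L³/(3EI) = 576/EI.
With EI = 75000 kN·m²: δ_0 = 0.70672 m and δ_{BB} = 0.00768 m/kN.
Compatibility — the beam at B must follow the support down by 0.015 m: δ_0 − R_B·δ_{BB} = 0.015, so R_B = (0.70672 − 0.015)/0.00768 = 90.07 kN.
Vertical equilibrium: R_A = ΣP − R_B = 113.5 − 90.07 = 23.43 kN.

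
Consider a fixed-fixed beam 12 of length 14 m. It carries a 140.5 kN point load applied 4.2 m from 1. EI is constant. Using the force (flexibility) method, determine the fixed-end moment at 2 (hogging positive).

Take the two fixed-end moments M_1, M_2 as redundants; the released structure is the simple span 12.
On the primary (simply-supported) span, the end slopes from the loading are:
  at 1: point load 140.5 at a = 4.2: Pab(L + b)/(6LEI) = 1639/EI
  at 2: point load 140.5 at a = 4.2: Pab(L + a)/(6LEI) = 1253/EI
  θ_10 = 1639/EI,  θ_20 = 1253/EI
Flexibility coefficients: a unit moment at one end gives L/(3EI) there and L/(6EI) at the far end, so f₁₁ = f₂₂ = 4.667/EI and f₁₂ = f₂₁ = 2.333/EI.
Compatibility — zero rotation at each built-in end:
  4.667 M_1 + 2.333 M_2 = 1639
  2.333 M_1 + 4.667 M_2 = 1253
Solving the pair gives M_1 = 289.1 kN·m and M_2 = 123.9 kN·m (hogging).

M_2 = 123.9 kN·m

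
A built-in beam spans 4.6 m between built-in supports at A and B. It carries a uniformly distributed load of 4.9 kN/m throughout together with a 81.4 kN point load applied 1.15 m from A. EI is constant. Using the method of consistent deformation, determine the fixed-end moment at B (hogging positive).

M_B = 26.19 kN·m

Take the two fixed-end moments M_A, M_B as redundants; the released structure is the simple span AB.
Simple-span end rotations at A and B under the given loads:
  at A: UDL 4.9: wL³/(24EI) = 19.87/EI
  at B: UDL 4.9: wL³/(24EI) = 19.87/EI
  at A: point load 81.4 at a = 1.15: Pab(L + b)/(6LEI) = 94.2/EI
  at B: point load 81.4 at a = 1.15: Pab(L + a)/(6LEI) = 67.28/EI
  θ_A0 = 114.1/EI,  θ_B0 = 87.15/EI
Flexibility coefficients: a unit moment at one end gives L/(3EI) there and L/(6EI) at the far end, so f₁₁ = f₂₂ = 1.533/EI and f₁₂ = f₂₁ = 0.7667/EI.
Compatibility — zero rotation at each built-in end:
  1.533 M_A + 0.7667 M_B = 114.1
  0.7667 M_A + 1.533 M_B = 87.15
Solving the pair gives M_A = 61.3 kN·m and M_B = 26.19 kN·m (hogging).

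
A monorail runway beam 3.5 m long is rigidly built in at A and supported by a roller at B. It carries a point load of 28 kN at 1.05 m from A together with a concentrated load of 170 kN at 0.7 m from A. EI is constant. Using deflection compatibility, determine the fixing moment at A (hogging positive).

M_A = 103.2 kN·m

Release the roller at B. Primary structure: cantilever fixed at A.
Free-end deflection of the primary structure under the applied loading (downward +):
  point load 28 at a = 1.05: Pa²(3L − a)/(6EI) = 48.62/EI
  point load 170 at a = 0.7: Pa²(3L − a)/(6EI) = 136.1/EI
  δ_0 = 184.7/EI
Flexibility coefficient — unit upward force at B: δ_{BB} = L³/(3EI) = 14.29/EI.
The prop prevents deflection at B: R_B = δ_0/δ_{BB} = 184.7/14.29 = 12.92 kN.
Moment equilibrium about A: M_A = Σ(load moments about A) − R_B·L = 148.4 − 12.92×3.5 = 103.2 kN·m.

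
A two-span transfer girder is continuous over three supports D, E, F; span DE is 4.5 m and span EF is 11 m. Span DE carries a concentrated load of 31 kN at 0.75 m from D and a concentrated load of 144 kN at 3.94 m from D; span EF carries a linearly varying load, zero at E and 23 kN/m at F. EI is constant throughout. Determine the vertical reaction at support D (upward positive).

Release continuity at E by inserting a hinge; the redundant is the internal moment M_E. The primary structure is two simply-supported spans DE and EF.
Discontinuity in slope at E on the released structure — sum the simple-span end rotations:
  span DE: point load 31 at a = 0.75: Pab(L + a)/(6LEI) = 16.95/EI
  span DE: point load 144 at a = 3.94: Pab(L + a)/(6LEI) = 99.32/EI
  span EF: triangular load, peak 23: 7w₀L³/(360EI) = 595.3/EI
  relative rotation θ_0 = (116.3 + 595.3)/EI = 711.5/EI
A unit hogging moment at E produces rotation L₁/(3EI) + L₂/(3EI) = 5.167/EI.
Compatibility: M_E·(L₁+L₂)/(3EI) = θ_0, giving M_E = 137.7 kN·m (hogging).
Span DE, ΣM about D with M_E applied at E: R_E^{DE}·4.5 = 590.6 + 137.7, so R_E^{DE} = 161.8 kN and R_D = 175 − 161.8 = 13.15 kN.

R_D = 13.15 kN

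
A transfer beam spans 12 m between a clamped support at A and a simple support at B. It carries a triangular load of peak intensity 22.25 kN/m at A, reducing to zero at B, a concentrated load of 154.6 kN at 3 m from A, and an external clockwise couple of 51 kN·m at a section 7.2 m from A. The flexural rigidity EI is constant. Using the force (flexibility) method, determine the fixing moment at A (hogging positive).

M_A = 504.7 kN·m

Remove the prop at B; the released (primary) structure is a cantilever built in at A.
Primary-structure tip deflection at B by superposition:
  triangular load, peak 22.25 at the fixed end: w₀L⁴/(30EI) = 15379/EI
  point load 154.6 at a = 3: Pa²(3L − a)/(6EI) = 7653/EI
  clockwise couple 51 at a = 7.2: M₀a(2L − a)/(2EI) = 3084/EI
  δ_0 = 26116/EI
Tip deflection under a unit load at B: L³/(3EI) = 576/EI.
Compatibility at B: δ_0 − R_B·δ_{BB} = 0, so R_B = 26116/576 = 45.34 kN.
Moment equilibrium about A: M_A = Σ(load moments about A) − R_B·L = 1049 − 45.34×12 = 504.7 kN·m.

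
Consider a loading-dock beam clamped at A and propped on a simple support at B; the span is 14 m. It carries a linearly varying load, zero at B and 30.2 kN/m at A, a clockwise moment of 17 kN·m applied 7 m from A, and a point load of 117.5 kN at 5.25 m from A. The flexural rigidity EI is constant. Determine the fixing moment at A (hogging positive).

M_A = 705.7 kN·m

Release the roller at B. Primary structure: cantilever fixed at A.
Deflection at B on the released cantilever, summing each load's contribution:
  triangular load, peak 30.2 at the fixed end: w₀L⁴/(30EI) = 38672/EI
  clockwise couple 17 at a = 7: M₀a(2L − a)/(2EI) = 1250/EI
  point load 117.5 at a = 5.25: Pa²(3L − a)/(6EI) = 19836/EI
  δ_0 = 59758/EI
Flexibility coefficient — unit upward force at B: δ_{BB} = L³/(3EI) = 914.7/EI.
Compatibility at B: δ_0 − R_B·δ_{BB} = 0, so R_B = 59758/914.7 = 65.33 kN.
Moment equilibrium about A: M_A = Σ(load moments about A) − R_B·L = 1620 − 65.33×14 = 705.7 kN·m.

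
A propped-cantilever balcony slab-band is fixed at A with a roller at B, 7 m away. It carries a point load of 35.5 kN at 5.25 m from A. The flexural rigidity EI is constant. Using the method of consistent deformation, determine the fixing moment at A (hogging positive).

Release the roller at B. Primary structure: cantilever fixed at A.
Downward deflection at the released point B due to the loads:
  point load 35.5 at a = 5.25: Pa²(3L − a)/(6EI) = 2568/EI
Flexibility coefficient — unit upward force at B: δ_{BB} = L³/(3EI) = 114.3/EI.
The prop prevents deflection at B: R_B = δ_0/δ_{BB} = 2568/114.3 = 22.46 kN.
Moment equilibrium about A: M_A = Σ(load moments about A) − R_B·L = 186.4 − 22.46×7 = 29.12 kN·m.

M_A = 29.12 kN·m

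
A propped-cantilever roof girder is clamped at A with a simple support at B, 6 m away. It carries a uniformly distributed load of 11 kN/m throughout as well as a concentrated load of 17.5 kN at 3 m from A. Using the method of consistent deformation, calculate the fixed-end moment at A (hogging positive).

Choose R_B as the redundant. The primary structure is the cantilever fixed at A.
Deflection at B on the released cantilever, summing each load's contribution:
  UDL 11: wL⁴/(8EI) = 1782/EI
  point load 17.5 at a = 3: Pa²(3L − a)/(6EI) = 393.8/EI
  δ_0 = 2176/EI
Tip deflection under a unit load at B: L³/(3EI) = 72/EI.
The prop prevents deflection at B: R_B = δ_0/δ_{BB} = 2176/72 = 30.22 kN.
Moment equilibrium about A: M_A = Σ(load moments about A) − R_B·L = 250.5 − 30.22×6 = 69.19 kN·m.

M_A = 69.19 kN·m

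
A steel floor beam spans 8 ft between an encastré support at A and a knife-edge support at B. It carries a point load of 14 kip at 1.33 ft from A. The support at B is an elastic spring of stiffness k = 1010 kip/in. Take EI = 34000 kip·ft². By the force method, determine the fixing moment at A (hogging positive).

M_A = 14.3 kip·ft

Release the roller at B. Primary structure: cantilever fixed at A.
Downward deflection at the released point B due to the loads:
  point load 14 at a = 1.33: Pa²(3L − a)/(6EI) = 93.57/EI
Tip deflection under a unit load at B: L³/(3EI) = 170.7/EI.
With EI = 34000 kip·ft²: δ_0 = 0.002752 ft and δ_{BB} = 0.00502 ft/kip.
Compatibility — the spring shortens by R_B/k under the reaction it provides: δ_0 − R_B·δ_{BB} = R_B/k. With 1/k = 1/(1010×12) ft/kip = 0.000083 ft/kip, R_B = δ_0 / (δ_{BB} + 1/k) = 0.002752 / (0.00502 + 0.000083) = 0.5394 kip.
Moment equilibrium about A: M_A = Σ(load moments about A) − R_B·L = 18.62 − 0.5394×8 = 14.3 kip·ft.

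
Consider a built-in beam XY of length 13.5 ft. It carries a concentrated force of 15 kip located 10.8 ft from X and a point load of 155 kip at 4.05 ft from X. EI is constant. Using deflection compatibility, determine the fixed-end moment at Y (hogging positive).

M_Y = 157.7 kip·ft

Take the two fixed-end moments M_X, M_Y as redundants; the released structure is the simple span XY.
On the primary (simply-supported) span, the end slopes from the loading are:
  at X: point load 15 at a = 10.8: Pab(L + b)/(6LEI) = 87.48/EI
  at Y: point load 15 at a = 10.8: Pab(L + a)/(6LEI) = 131.2/EI
  at X: point load 155 at a = 4.05: Pab(L + b)/(6LEI) = 1681/EI
  at Y: point load 155 at a = 4.05: Pab(L + a)/(6LEI) = 1285/EI
  θ_X0 = 1768/EI,  θ_Y0 = 1417/EI
Flexibility coefficients: a unit moment at one end gives L/(3EI) there and L/(6EI) at the far end, so f₁₁ = f₂₂ = 4.5/EI and f₁₂ = f₂₁ = 2.25/EI.
Compatibility — zero rotation at each built-in end:
  4.5 M_X + 2.25 M_Y = 1768
  2.25 M_X + 4.5 M_Y = 1417
Solving the pair gives M_X = 314.1 kip·ft and M_Y = 157.7 kip·ft (hogging).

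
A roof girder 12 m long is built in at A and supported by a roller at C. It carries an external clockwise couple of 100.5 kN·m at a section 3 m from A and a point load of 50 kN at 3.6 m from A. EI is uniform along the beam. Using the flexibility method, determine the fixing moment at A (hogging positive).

M_A = 141.6 kN·m

Remove the prop at C; the released (primary) structure is a cantilever built in at A.
Downward deflection at the released point C due to the loads:
  clockwise couple 100.5 at a = 3: M₀a(2L − a)/(2EI) = 3166/EI
  point load 50 at a = 3.6: Pa²(3L − a)/(6EI) = 3499/EI
  δ_0 = 6665/EI
Flexibility coefficient — unit upward force at C: δ_{CC} = L³/(3EI) = 576/EI.
Compatibility at C: δ_0 − R_C·δ_{CC} = 0, so R_C = 6665/576 = 11.57 kN.
Moment equilibrium about A: M_A = Σ(load moments about A) − R_C·L = 280.5 − 11.57×12 = 141.6 kN·m.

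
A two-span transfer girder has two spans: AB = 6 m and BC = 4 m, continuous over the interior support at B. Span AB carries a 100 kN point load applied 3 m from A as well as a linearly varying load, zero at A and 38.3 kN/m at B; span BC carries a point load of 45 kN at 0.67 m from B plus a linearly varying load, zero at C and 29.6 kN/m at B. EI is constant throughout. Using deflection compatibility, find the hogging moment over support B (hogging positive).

Release continuity at B by inserting a hinge; the redundant is the internal moment M_B. The primary structure is two simply-supported spans AB and BC.
End slopes at the hinge B, treating each span as simply supported:
  span AB: point load 100 at a = 3: Pab(L + a)/(6LEI) = 225/EI
  span AB: triangular load, peak 38.3: w₀L³/(45EI) = 183.8/EI
  span BC: point load 45 at a = 0.67: Pab(L + b)/(6LEI) = 30.66/EI
  span BC: triangular load, peak 29.6: w₀L³/(45EI) = 42.1/EI
  relative rotation θ_0 = (408.8 + 72.76)/EI = 481.6/EI
A unit hogging moment at B produces rotation L₁/(3EI) + L₂/(3EI) = 3.333/EI.
Compatibility: M_B·(L₁+L₂)/(3EI) = θ_0, giving M_B = 144.5 kN·m (hogging).

M_B = 144.5 kN·m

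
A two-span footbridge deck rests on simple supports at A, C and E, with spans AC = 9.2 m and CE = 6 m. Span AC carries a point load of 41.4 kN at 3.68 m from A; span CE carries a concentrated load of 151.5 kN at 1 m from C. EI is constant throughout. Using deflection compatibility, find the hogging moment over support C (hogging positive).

M_C = 84.41 kN·m

Take M_C as the redundant. Released structure: two simple spans AC and CE with a hinge at C.
End slopes at the hinge C, treating each span as simply supported:
  span AC: point load 41.4 at a = 3.68: Pab(L + a)/(6LEI) = 196.2/EI
  span CE: point load 151.5 at a = 1: Pab(L + b)/(6LEI) = 231.5/EI
  relative rotation θ_0 = (196.2 + 231.5)/EI = 427.7/EI
A unit hogging moment at C produces rotation L₁/(3EI) + L₂/(3EI) = 5.067/EI.
Slope continuity at C: θ_0 = M_C·5.067/EI, so M_C = 427.7/5.067 = 84.41 kN·m (hogging).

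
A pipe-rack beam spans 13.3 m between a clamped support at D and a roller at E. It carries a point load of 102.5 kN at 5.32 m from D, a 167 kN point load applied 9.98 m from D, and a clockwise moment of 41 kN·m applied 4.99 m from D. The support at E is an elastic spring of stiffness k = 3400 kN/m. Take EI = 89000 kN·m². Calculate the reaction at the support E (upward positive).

Remove the prop at E; the released (primary) structure is a cantilever built in at D.
Deflection at E on the released cantilever, summing each load's contribution:
  point load 102.5 at a = 5.32: Pa²(3L − a)/(6EI) = 16719/EI
  point load 167 at a = 9.98: Pa²(3L − a)/(6EI) = 82945/EI
  clockwise couple 41 at a = 4.99: M₀a(2L − a)/(2EI) = 2211/EI
  δ_0 = 101875/EI
Flexibility coefficient — unit upward force at E: δ_{EE} = L³/(3EI) = 784.2/EI.
With EI = 89000 kN·m²: δ_0 = 1.1447 m and δ_{EE} = 0.008811 m/kN.
Compatibility — the spring shortens by R_E/k under the reaction it provides: δ_0 − R_E·δ_{EE} = R_E/k. With 1/k = 0.000294 m/kN, R_E = δ_0 / (δ_{EE} + 1/k) = 1.1447 / (0.008811 + 0.000294) = 125.7 kN.

R_E = 125.7 kN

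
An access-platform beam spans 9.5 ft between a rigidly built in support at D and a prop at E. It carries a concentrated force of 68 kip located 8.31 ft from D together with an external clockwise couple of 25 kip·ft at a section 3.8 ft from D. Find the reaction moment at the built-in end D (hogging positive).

M_D = 40.83 kip·ft

Choose R_E as the redundant. The primary structure is the cantilever fixed at D.
Primary-structure tip deflection at E by superposition:
  point load 68 at a = 8.31: Pa²(3L − a)/(6EI) = 15801/EI
  clockwise couple 25 at a = 3.8: M₀a(2L − a)/(2EI) = 722/EI
  δ_0 = 16523/EI
Tip deflection under a unit load at E: L³/(3EI) = 285.8/EI.
Compatibility at E: δ_0 − R_E·δ_{EE} = 0, so R_E = 16523/285.8 = 57.82 kip.
Moment equilibrium about D: M_D = Σ(load moments about D) − R_E·L = 590.1 − 57.82×9.5 = 40.83 kip·ft.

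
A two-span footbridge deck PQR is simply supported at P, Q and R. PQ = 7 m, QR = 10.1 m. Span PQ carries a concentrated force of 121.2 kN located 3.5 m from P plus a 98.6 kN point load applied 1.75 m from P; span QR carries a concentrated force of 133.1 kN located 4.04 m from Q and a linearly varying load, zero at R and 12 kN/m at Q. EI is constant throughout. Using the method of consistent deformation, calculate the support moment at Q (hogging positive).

Insert a hinge at Q; M_Q is the redundant, and each span becomes simply supported.
Rotations at Q on the released spans (each span's end-slope, ×1/EI):
  span PQ: point load 121.2 at a = 3.5: Pab(L + a)/(6LEI) = 371.2/EI
  span PQ: point load 98.6 at a = 1.75: Pab(L + a)/(6LEI) = 188.7/EI
  span QR: point load 133.1 at a = 4.04: Pab(L + b)/(6LEI) = 869/EI
  span QR: triangular load, peak 12: w₀L³/(45EI) = 274.7/EI
  relative rotation θ_0 = (559.9 + 1144)/EI = 1704/EI
A unit hogging moment at Q produces rotation L₁/(3EI) + L₂/(3EI) = 5.7/EI.
Compatibility: M_Q·(L₁+L₂)/(3EI) = θ_0, giving M_Q = 298.9 kN·m (hogging).

M_Q = 298.9 kN·m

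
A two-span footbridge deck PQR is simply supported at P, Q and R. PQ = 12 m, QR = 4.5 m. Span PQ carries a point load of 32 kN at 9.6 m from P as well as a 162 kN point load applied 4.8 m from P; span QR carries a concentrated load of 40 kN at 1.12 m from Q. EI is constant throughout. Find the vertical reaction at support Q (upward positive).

R_Q = 207.8 kN

Take M_Q as the redundant. Released structure: two simple spans PQ and QR with a hinge at Q.
Rotations at Q on the released spans (each span's end-slope, ×1/EI):
  span PQ: point load 32 at a = 9.6: Pab(L + a)/(6LEI) = 221.2/EI
  span PQ: point load 162 at a = 4.8: Pab(L + a)/(6LEI) = 1306/EI
  span QR: point load 40 at a = 1.12: Pab(L + b)/(6LEI) = 44.19/EI
  relative rotation θ_0 = (1528 + 44.19)/EI = 1572/EI
A unit hogging moment at Q produces rotation L₁/(3EI) + L₂/(3EI) = 5.5/EI.
Compatibility: M_Q·(L₁+L₂)/(3EI) = θ_0, giving M_Q = 285.8 kN·m (hogging).
Span PQ, ΣM about P with M_Q applied at Q: R_Q^{PQ}·12 = 1085 + 285.8, so R_Q^{PQ} = 114.2 kN and R_P = 194 − 114.2 = 79.79 kN.
Span QR, ΣM about R: R_Q^{QR}·4.5 = 135.2 + 285.8, so R_Q^{QR} = 93.55 kN and R_R = 40 − 93.55 = -53.55 kN.
R_Q = 114.2 + 93.55 = 207.8 kN.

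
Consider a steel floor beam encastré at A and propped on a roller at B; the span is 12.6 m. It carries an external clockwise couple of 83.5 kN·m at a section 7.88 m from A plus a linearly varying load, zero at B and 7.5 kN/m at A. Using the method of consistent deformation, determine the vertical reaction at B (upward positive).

Remove the prop at B; the released (primary) structure is a cantilever built in at A.
Deflection at B on the released cantilever, summing each load's contribution:
  clockwise couple 83.5 at a = 7.88: M₀a(2L − a)/(2EI) = 5698/EI
  triangular load, peak 7.5 at the fixed end: w₀L⁴/(30EI) = 6301/EI
  δ_0 = 11999/EI
Tip deflection under a unit load at B: L³/(3EI) = 666.8/EI.
The prop prevents deflection at B: R_B = δ_0/δ_{BB} = 11999/666.8 = 18 kN.

R_B = 18 kN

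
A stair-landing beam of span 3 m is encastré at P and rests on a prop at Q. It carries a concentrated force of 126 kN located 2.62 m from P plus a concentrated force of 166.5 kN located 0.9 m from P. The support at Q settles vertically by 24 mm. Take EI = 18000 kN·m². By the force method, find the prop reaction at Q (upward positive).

R_Q = 74.42 kN

Take the reaction at Q as the redundant and release it; the primary structure is a cantilever fixed at P.
Primary-structure tip deflection at Q by superposition:
  point load 126 at a = 2.62: Pa²(3L − a)/(6EI) = 919.7/EI
  point load 166.5 at a = 0.9: Pa²(3L − a)/(6EI) = 182.1/EI
  δ_0 = 1102/EI
Tip deflection under a unit load at Q: L³/(3EI) = 9/EI.
With EI = 18000 kN·m²: δ_0 = 0.061209 m and δ_{QQ} = 0.0005 m/kN.
Compatibility — the beam at Q must follow the support down by 0.024 m: δ_0 − R_Q·δ_{QQ} = 0.024, so R_Q = (0.061209 − 0.024)/0.0005 = 74.42 kN.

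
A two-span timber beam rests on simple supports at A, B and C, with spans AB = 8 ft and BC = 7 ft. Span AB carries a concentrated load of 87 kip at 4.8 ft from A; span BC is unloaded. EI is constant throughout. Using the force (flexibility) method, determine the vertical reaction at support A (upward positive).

R_A = 25.89 kip

Release continuity at B by inserting a hinge; the redundant is the internal moment M_B. The primary structure is two simply-supported spans AB and BC.
Discontinuity in slope at B on the released structure — sum the simple-span end rotations:
  span AB: point load 87 at a = 4.8: Pab(L + a)/(6LEI) = 356.4/EI
  relative rotation θ_0 = (356.4 + 0)/EI = 356.4/EI
A unit hogging moment at B produces rotation L₁/(3EI) + L₂/(3EI) = 5/EI.
Compatibility: M_B·(L₁+L₂)/(3EI) = θ_0, giving M_B = 71.27 kip·ft (hogging).
Span AB, ΣM about A with M_B applied at B: R_B^{AB}·8 = 417.6 + 71.27, so R_B^{AB} = 61.11 kip and R_A = 87 − 61.11 = 25.89 kip.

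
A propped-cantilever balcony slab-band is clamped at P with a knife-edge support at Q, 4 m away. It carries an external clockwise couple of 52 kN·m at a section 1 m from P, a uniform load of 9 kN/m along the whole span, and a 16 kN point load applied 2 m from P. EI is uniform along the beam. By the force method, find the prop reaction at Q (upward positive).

Choose R_Q as the redundant. The primary structure is the cantilever fixed at P.
Free-end deflection of the primary structure under the applied loading (downward +):
  clockwise couple 52 at a = 1: M₀a(2L − a)/(2EI) = 182/EI
  UDL 9: wL⁴/(8EI) = 288/EI
  point load 16 at a = 2: Pa²(3L − a)/(6EI) = 106.7/EI
  δ_0 = 576.7/EI
Flexibility coefficient — unit upward force at Q: δ_{QQ} = L³/(3EI) = 21.33/EI.
Compatibility at Q: δ_0 − R_Q·δ_{QQ} = 0, so R_Q = 576.7/21.33 = 27.03 kN.

R_Q = 27.03 kN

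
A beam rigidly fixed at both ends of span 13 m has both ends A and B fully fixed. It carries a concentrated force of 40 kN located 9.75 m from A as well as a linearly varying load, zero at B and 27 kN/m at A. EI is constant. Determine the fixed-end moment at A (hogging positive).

Take the two fixed-end moments M_A, M_B as redundants; the released structure is the simple span AB.
End rotations of the released simple span under the applied load (×1/EI):
  at A: point load 40 at a = 9.75: Pab(L + b)/(6LEI) = 264.1/EI
  at B: point load 40 at a = 9.75: Pab(L + a)/(6LEI) = 369.7/EI
  at A: triangular load, peak 27: w₀L³/(45EI) = 1318/EI
  at B: triangular load, peak 27: 7w₀L³/(360EI) = 1153/EI
  θ_A0 = 1582/EI,  θ_B0 = 1523/EI
Flexibility coefficients: a unit moment at one end gives L/(3EI) there and L/(6EI) at the far end, so f₁₁ = f₂₂ = 4.333/EI and f₁₂ = f₂₁ = 2.167/EI.
Compatibility — zero rotation at each built-in end:
  4.333 M_A + 2.167 M_B = 1582
  2.167 M_A + 4.333 M_B = 1523
Solving the pair gives M_A = 252.5 kN·m and M_B = 225.2 kN·m (hogging).

M_A = 252.5 kN·m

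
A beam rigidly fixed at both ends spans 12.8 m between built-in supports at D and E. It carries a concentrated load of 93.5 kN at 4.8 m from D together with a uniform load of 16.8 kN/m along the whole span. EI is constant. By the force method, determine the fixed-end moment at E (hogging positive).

Take the two fixed-end moments M_D, M_E as redundants; the released structure is the simple span DE.
Simple-span end rotations at D and E under the given loads:
  at D: point load 93.5 at a = 4.8: Pab(L + b)/(6LEI) = 972.4/EI
  at E: point load 93.5 at a = 4.8: Pab(L + a)/(6LEI) = 822.8/EI
  at D: UDL 16.8: wL³/(24EI) = 1468/EI
  at E: UDL 16.8: wL³/(24EI) = 1468/EI
  θ_D0 = 2440/EI,  θ_E0 = 2291/EI
Flexibility coefficients: a unit moment at one end gives L/(3EI) there and L/(6EI) at the far end, so f₁₁ = f₂₂ = 4.267/EI and f₁₂ = f₂₁ = 2.133/EI.
Compatibility — zero rotation at each built-in end:
  4.267 M_D + 2.133 M_E = 2440
  2.133 M_D + 4.267 M_E = 2291
Solving the pair gives M_D = 404.7 kN·m and M_E = 334.6 kN·m (hogging).

M_E = 334.6 kN·m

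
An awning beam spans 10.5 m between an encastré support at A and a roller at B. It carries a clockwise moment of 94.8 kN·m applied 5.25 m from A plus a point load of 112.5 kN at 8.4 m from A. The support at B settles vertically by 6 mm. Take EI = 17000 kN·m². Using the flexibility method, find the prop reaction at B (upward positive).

R_B = 89.09 kN

Take the reaction at B as the redundant and release it; the primary structure is a cantilever fixed at A.
Primary-structure tip deflection at B by superposition:
  clockwise couple 94.8 at a = 5.25: M₀a(2L − a)/(2EI) = 3919/EI
  point load 112.5 at a = 8.4: Pa²(3L − a)/(6EI) = 30561/EI
  δ_0 = 34481/EI
Flexibility coefficient — unit upward force at B: δ_{BB} = L³/(3EI) = 385.9/EI.
With EI = 17000 kN·m²: δ_0 = 2.0283 m and δ_{BB} = 0.022699 m/kN.
Compatibility — the beam at B must follow the support down by 0.006 m: δ_0 − R_B·δ_{BB} = 0.006, so R_B = (2.0283 − 0.006)/0.022699 = 89.09 kN.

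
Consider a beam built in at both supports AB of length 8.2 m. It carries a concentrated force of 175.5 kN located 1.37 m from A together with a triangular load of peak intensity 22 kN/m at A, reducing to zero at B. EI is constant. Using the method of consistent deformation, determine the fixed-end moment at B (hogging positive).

M_B = 82.77 kN·m

Release both end moments; the primary structure is a simply-supported span AB with redundants M_A and M_B.
End rotations of the released simple span under the applied load (×1/EI):
  at A: point load 175.5 at a = 1.37: Pab(L + b)/(6LEI) = 501.7/EI
  at B: point load 175.5 at a = 1.37: Pab(L + a)/(6LEI) = 319.4/EI
  at A: triangular load, peak 22: w₀L³/(45EI) = 269.6/EI
  at B: triangular load, peak 22: 7w₀L³/(360EI) = 235.9/EI
  θ_A0 = 771.2/EI,  θ_B0 = 555.3/EI
Flexibility coefficients: a unit moment at one end gives L/(3EI) there and L/(6EI) at the far end, so f₁₁ = f₂₂ = 2.733/EI and f₁₂ = f₂₁ = 1.367/EI.
Compatibility — zero rotation at each built-in end:
  2.733 M_A + 1.367 M_B = 771.2
  1.367 M_A + 2.733 M_B = 555.3
Solving the pair gives M_A = 240.8 kN·m and M_B = 82.77 kN·m (hogging).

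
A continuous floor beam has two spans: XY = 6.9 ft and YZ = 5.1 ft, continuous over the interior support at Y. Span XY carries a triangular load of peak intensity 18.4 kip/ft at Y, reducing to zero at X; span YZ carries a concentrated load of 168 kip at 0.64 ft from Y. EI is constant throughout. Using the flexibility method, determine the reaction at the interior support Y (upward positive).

R_Y = 213.5 kip

Insert a hinge at Y; M_Y is the redundant, and each span becomes simply supported.
End slopes at the hinge Y, treating each span as simply supported:
  span XY: triangular load, peak 18.4: w₀L³/(45EI) = 134.3/EI
  span YZ: point load 168 at a = 0.64: Pab(L + b)/(6LEI) = 149.8/EI
  relative rotation θ_0 = (134.3 + 149.8)/EI = 284.1/EI
A unit hogging moment at Y produces rotation L₁/(3EI) + L₂/(3EI) = 4/EI.
Compatibility: M_Y·(L₁+L₂)/(3EI) = θ_0, giving M_Y = 71.04 kip·ft (hogging).
Span XY, ΣM about X with M_Y applied at Y: R_Y^{XY}·6.9 = 292 + 71.04, so R_Y^{XY} = 52.61 kip and R_X = 63.48 − 52.61 = 10.87 kip.
Span YZ, ΣM about Z: R_Y^{YZ}·5.1 = 749.3 + 71.04, so R_Y^{YZ} = 160.8 kip and R_Z = 168 − 160.8 = 7.154 kip.
R_Y = 52.61 + 160.8 = 213.5 kip.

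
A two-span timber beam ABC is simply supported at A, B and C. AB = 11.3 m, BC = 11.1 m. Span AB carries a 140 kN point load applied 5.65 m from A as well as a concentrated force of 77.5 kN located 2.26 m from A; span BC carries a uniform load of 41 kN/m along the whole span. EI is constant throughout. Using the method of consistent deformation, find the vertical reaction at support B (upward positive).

R_B = 403.2 kN

Take M_B as the redundant. Released structure: two simple spans AB and BC with a hinge at B.
End slopes at the hinge B, treating each span as simply supported:
  span AB: point load 140 at a = 5.65: Pab(L + a)/(6LEI) = 1117/EI
  span AB: point load 77.5 at a = 2.26: Pab(L + a)/(6LEI) = 316.7/EI
  span BC: UDL 41: wL³/(24EI) = 2336/EI
  relative rotation θ_0 = (1434 + 2336)/EI = 3770/EI
A unit hogging moment at B produces rotation L₁/(3EI) + L₂/(3EI) = 7.467/EI.
Compatibility: M_B·(L₁+L₂)/(3EI) = θ_0, giving M_B = 505 kN·m (hogging).
Span AB, ΣM about A with M_B applied at B: R_B^{AB}·11.3 = 966.1 + 505, so R_B^{AB} = 130.2 kN and R_A = 217.5 − 130.2 = 87.31 kN.
Span BC, ΣM about C: R_B^{BC}·11.1 = 2526 + 505, so R_B^{BC} = 273 kN and R_C = 455.1 − 273 = 182.1 kN.
R_B = 130.2 + 273 = 403.2 kN.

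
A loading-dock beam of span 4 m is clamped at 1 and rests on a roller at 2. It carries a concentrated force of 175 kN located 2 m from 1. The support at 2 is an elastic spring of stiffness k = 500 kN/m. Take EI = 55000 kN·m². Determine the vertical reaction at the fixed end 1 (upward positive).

R_1 = 166.1 kN

Remove the prop at 2; the released (primary) structure is a cantilever built in at 1.
Deflection at 2 on the released cantilever, summing each load's contribution:
  point load 175 at a = 2: Pa²(3L − a)/(6EI) = 1167/EI
Tip deflection under a unit load at 2: L³/(3EI) = 21.33/EI.
With EI = 55000 kN·m²: δ_0 = 0.021212 m and δ_{22} = 0.000388 m/kN.
Compatibility — the spring shortens by R_2/k under the reaction it provides: δ_0 − R_2·δ_{22} = R_2/k. With 1/k = 0.002 m/kN, R_2 = δ_0 / (δ_{22} + 1/k) = 0.021212 / (0.000388 + 0.002) = 8.883 kN.
Vertical equilibrium: R_1 = ΣP − R_2 = 175 − 8.883 = 166.1 kN.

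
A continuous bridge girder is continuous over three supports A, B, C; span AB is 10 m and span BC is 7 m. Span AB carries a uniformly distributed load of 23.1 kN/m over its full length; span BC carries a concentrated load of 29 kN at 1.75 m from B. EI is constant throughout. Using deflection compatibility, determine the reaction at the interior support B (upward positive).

R_B = 181.8 kN

Take M_B as the redundant. Released structure: two simple spans AB and BC with a hinge at B.
Discontinuity in slope at B on the released structure — sum the simple-span end rotations:
  span AB: UDL 23.1: wL³/(24EI) = 962.5/EI
  span BC: point load 29 at a = 1.75: Pab(L + b)/(6LEI) = 77.71/EI
  relative rotation θ_0 = (962.5 + 77.71)/EI = 1040/EI
A unit hogging moment at B produces rotation L₁/(3EI) + L₂/(3EI) = 5.667/EI.
Compatibility: M_B·(L₁+L₂)/(3EI) = θ_0, giving M_B = 183.6 kN·m (hogging).
Span AB, ΣM about A with M_B applied at B: R_B^{AB}·10 = 1155 + 183.6, so R_B^{AB} = 133.9 kN and R_A = 231 − 133.9 = 97.14 kN.
Span BC, ΣM about C: R_B^{BC}·7 = 152.2 + 183.6, so R_B^{BC} = 47.97 kN and R_C = 29 − 47.97 = -18.97 kN.
R_B = 133.9 + 47.97 = 181.8 kN.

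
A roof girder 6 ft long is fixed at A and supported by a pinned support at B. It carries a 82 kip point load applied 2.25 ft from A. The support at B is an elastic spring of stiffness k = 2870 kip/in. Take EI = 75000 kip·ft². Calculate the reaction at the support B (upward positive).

R_B = 14.69 kip

Choose R_B as the redundant. The primary structure is the cantilever fixed at A.
Primary-structure tip deflection at B by superposition:
  point load 82 at a = 2.25: Pa²(3L − a)/(6EI) = 1090/EI
Tip deflection under a unit load at B: L³/(3EI) = 72/EI.
With EI = 75000 kip·ft²: δ_0 = 0.014529 ft and δ_{BB} = 0.00096 ft/kip.
Compatibility — the spring shortens by R_B/k under the reaction it provides: δ_0 − R_B·δ_{BB} = R_B/k. With 1/k = 1/(2870×12) ft/kip = 0.000029 ft/kip, R_B = δ_0 / (δ_{BB} + 1/k) = 0.014529 / (0.00096 + 0.000029) = 14.69 kip.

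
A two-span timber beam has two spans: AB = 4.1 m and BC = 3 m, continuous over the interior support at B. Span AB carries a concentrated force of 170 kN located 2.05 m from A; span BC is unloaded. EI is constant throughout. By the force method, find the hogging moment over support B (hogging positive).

M_B = 75.47 kN·m

Insert a hinge at B; M_B is the redundant, and each span becomes simply supported.
Discontinuity in slope at B on the released structure — sum the simple-span end rotations:
  span AB: point load 170 at a = 2.05: Pab(L + a)/(6LEI) = 178.6/EI
  relative rotation θ_0 = (178.6 + 0)/EI = 178.6/EI
A unit hogging moment at B produces rotation L₁/(3EI) + L₂/(3EI) = 2.367/EI.
Compatibility: M_B·(L₁+L₂)/(3EI) = θ_0, giving M_B = 75.47 kN·m (hogging).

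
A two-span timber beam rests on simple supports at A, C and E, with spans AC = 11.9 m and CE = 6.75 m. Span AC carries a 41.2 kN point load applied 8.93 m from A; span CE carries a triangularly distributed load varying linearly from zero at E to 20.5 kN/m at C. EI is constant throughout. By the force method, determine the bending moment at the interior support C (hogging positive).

M_C = 73.82 kN·m

Insert a hinge at C; M_C is the redundant, and each span becomes simply supported.
Discontinuity in slope at C on the released structure — sum the simple-span end rotations:
  span AC: point load 41.2 at a = 8.93: Pab(L + a)/(6LEI) = 318.8/EI
  span CE: triangular load, peak 20.5: w₀L³/(45EI) = 140.1/EI
  relative rotation θ_0 = (318.8 + 140.1)/EI = 458.9/EI
A unit hogging moment at C produces rotation L₁/(3EI) + L₂/(3EI) = 6.217/EI.
Slope continuity at C: θ_0 = M_C·6.217/EI, so M_C = 458.9/6.217 = 73.82 kN·m (hogging).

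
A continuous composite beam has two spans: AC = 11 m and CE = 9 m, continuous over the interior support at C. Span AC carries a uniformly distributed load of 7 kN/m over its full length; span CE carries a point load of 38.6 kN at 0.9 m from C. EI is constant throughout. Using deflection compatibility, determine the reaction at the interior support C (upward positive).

R_C = 87.7 kN

Release continuity at C by inserting a hinge; the redundant is the internal moment M_C. The primary structure is two simply-supported spans AC and CE.
Rotations at C on the released spans (each span's end-slope, ×1/EI):
  span AC: UDL 7: wL³/(24EI) = 388.2/EI
  span CE: point load 38.6 at a = 0.9: Pab(L + b)/(6LEI) = 89.11/EI
  relative rotation θ_0 = (388.2 + 89.11)/EI = 477.3/EI
A unit hogging moment at C produces rotation L₁/(3EI) + L₂/(3EI) = 6.667/EI.
Compatibility: M_C·(L₁+L₂)/(3EI) = θ_0, giving M_C = 71.6 kN·m (hogging).
Span AC, ΣM about A with M_C applied at C: R_C^{AC}·11 = 423.5 + 71.6, so R_C^{AC} = 45.01 kN and R_A = 77 − 45.01 = 31.99 kN.
Span CE, ΣM about E: R_C^{CE}·9 = 312.7 + 71.6, so R_C^{CE} = 42.7 kN and R_E = 38.6 − 42.7 = -4.095 kN.
R_C = 45.01 + 42.7 = 87.7 kN.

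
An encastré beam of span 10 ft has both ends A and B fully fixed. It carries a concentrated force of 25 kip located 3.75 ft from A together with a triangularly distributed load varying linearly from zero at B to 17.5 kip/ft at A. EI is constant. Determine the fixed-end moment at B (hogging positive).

Release both end moments; the primary structure is a simply-supported span AB with redundants M_A and M_B.
On the primary (simply-supported) span, the end slopes from the loading are:
  at A: point load 25 at a = 3.75: Pab(L + b)/(6LEI) = 158.7/EI
  at B: point load 25 at a = 3.75: Pab(L + a)/(6LEI) = 134.3/EI
  at A: triangular load, peak 17.5: w₀L³/(45EI) = 388.9/EI
  at B: triangular load, peak 17.5: 7w₀L³/(360EI) = 340.3/EI
  θ_A0 = 547.6/EI,  θ_B0 = 474.6/EI
Flexibility coefficients: a unit moment at one end gives L/(3EI) there and L/(6EI) at the far end, so f₁₁ = f₂₂ = 3.333/EI and f₁₂ = f₂₁ = 1.667/EI.
Compatibility — zero rotation at each built-in end:
  3.333 M_A + 1.667 M_B = 547.6
  1.667 M_A + 3.333 M_B = 474.6
Solving the pair gives M_A = 124.1 kip·ft and M_B = 80.31 kip·ft (hogging).

M_B = 80.31 kip·ft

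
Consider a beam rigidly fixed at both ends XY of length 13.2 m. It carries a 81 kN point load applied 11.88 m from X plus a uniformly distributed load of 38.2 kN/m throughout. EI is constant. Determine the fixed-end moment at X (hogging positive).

M_X = 564.3 kN·m

Take the two fixed-end moments M_X, M_Y as redundants; the released structure is the simple span XY.
End rotations of the released simple span under the applied load (×1/EI):
  at X: point load 81 at a = 11.88: Pab(L + b)/(6LEI) = 232.9/EI
  at Y: point load 81 at a = 11.88: Pab(L + a)/(6LEI) = 402.2/EI
  at X: UDL 38.2: wL³/(24EI) = 3661/EI
  at Y: UDL 38.2: wL³/(24EI) = 3661/EI
  θ_X0 = 3894/EI,  θ_Y0 = 4063/EI
Flexibility coefficients: a unit moment at one end gives L/(3EI) there and L/(6EI) at the far end, so f₁₁ = f₂₂ = 4.4/EI and f₁₂ = f₂₁ = 2.2/EI.
Compatibility — zero rotation at each built-in end:
  4.4 M_X + 2.2 M_Y = 3894
  2.2 M_X + 4.4 M_Y = 4063
Solving the pair gives M_X = 564.3 kN·m and M_Y = 641.3 kN·m (hogging).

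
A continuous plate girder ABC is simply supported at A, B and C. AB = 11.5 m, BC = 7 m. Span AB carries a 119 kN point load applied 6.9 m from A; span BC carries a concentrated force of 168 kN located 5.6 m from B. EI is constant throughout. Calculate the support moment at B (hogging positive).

M_B = 206 kN·m

Take M_B as the redundant. Released structure: two simple spans AB and BC with a hinge at B.
End slopes at the hinge B, treating each span as simply supported:
  span AB: point load 119 at a = 6.9: Pab(L + a)/(6LEI) = 1007/EI
  span BC: point load 168 at a = 5.6: Pab(L + b)/(6LEI) = 263.4/EI
  relative rotation θ_0 = (1007 + 263.4)/EI = 1271/EI
A unit hogging moment at B produces rotation L₁/(3EI) + L₂/(3EI) = 6.167/EI.
Slope continuity at B: θ_0 = M_B·6.167/EI, so M_B = 1271/6.167 = 206 kN·m (hogging).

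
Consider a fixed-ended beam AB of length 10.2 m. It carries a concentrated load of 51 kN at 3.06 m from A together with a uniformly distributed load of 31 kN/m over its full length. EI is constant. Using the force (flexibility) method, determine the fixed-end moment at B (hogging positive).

M_B = 301.5 kN·m

Release both end moments; the primary structure is a simply-supported span AB with redundants M_A and M_B.
Simple-span end rotations at A and B under the given loads:
  at A: point load 51 at a = 3.06: Pab(L + b)/(6LEI) = 315.7/EI
  at B: point load 51 at a = 3.06: Pab(L + a)/(6LEI) = 241.4/EI
  at A: UDL 31: wL³/(24EI) = 1371/EI
  at B: UDL 31: wL³/(24EI) = 1371/EI
  θ_A0 = 1686/EI,  θ_B0 = 1612/EI
Flexibility coefficients: a unit moment at one end gives L/(3EI) there and L/(6EI) at the far end, so f₁₁ = f₂₂ = 3.4/EI and f₁₂ = f₂₁ = 1.7/EI.
Compatibility — zero rotation at each built-in end:
  3.4 M_A + 1.7 M_B = 1686
  1.7 M_A + 3.4 M_B = 1612
Solving the pair gives M_A = 345.2 kN·m and M_B = 301.5 kN·m (hogging).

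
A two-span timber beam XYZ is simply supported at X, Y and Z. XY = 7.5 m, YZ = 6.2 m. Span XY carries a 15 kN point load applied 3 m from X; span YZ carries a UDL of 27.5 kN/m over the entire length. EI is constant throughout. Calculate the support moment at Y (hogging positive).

Insert a hinge at Y; M_Y is the redundant, and each span becomes simply supported.
End slopes at the hinge Y, treating each span as simply supported:
  span XY: point load 15 at a = 3: Pab(L + a)/(6LEI) = 47.25/EI
  span YZ: UDL 27.5: wL³/(24EI) = 273.1/EI
  relative rotation θ_0 = (47.25 + 273.1)/EI = 320.3/EI
A unit hogging moment at Y produces rotation L₁/(3EI) + L₂/(3EI) = 4.567/EI.
Compatibility: M_Y·(L₁+L₂)/(3EI) = θ_0, giving M_Y = 70.15 kN·m (hogging).

M_Y = 70.15 kN·m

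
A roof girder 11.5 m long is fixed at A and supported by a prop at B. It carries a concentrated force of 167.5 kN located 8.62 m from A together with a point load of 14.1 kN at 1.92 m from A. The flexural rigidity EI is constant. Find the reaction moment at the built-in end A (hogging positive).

M_A = 246.7 kN·m

Take the reaction at B as the redundant and release it; the primary structure is a cantilever fixed at A.
Deflection at B on the released cantilever, summing each load's contribution:
  point load 167.5 at a = 8.62: Pa²(3L − a)/(6EI) = 53684/EI
  point load 14.1 at a = 1.92: Pa²(3L − a)/(6EI) = 282.2/EI
  δ_0 = 53966/EI
Flexibility coefficient — unit upward force at B: δ_{BB} = L³/(3EI) = 507/EI.
The prop prevents deflection at B: R_B = δ_0/δ_{BB} = 53966/507 = 106.5 kN.
Moment equilibrium about A: M_A = Σ(load moments about A) − R_B·L = 1471 − 106.5×11.5 = 246.7 kN·m.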